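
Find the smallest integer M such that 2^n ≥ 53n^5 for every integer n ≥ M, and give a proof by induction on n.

M = 31

At n = 30: 1073741824 < 1287900000, so the inequality fails and M ≥ 31. We prove 2^n ≥ 53n^5 for all n ≥ 31.
Base case (n = 31): 2^n = 2147483648 and 53n^5 = 1517345003, so 2147483648 ≥ 1517345003.
For the inductive step, assume it holds for an arbitrary k ≥ 31, so 2^k ≥ 53k^5.
Then 2^(k + 1) = 2·(2^k) ≥ 2·(53k^5).
Also, for k ≥ 31 we have 2·(53k^5) ≥ 53(k+1)^5, since 2 ≥ (1 + 1/k)^5 for all k ≥ 31.
Combining, 2^(k + 1) ≥ 53(k+1)^5.
Hence, by induction on n, the claim holds for every n ≥ 31.
Hence the smallest such M is 31.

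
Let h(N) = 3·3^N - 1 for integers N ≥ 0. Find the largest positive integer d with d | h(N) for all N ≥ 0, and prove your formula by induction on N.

Computing the first values: h(0) = 2 and h(1) = 8; gcd(2, 8) = 2, so d ≤ 2.
We prove 2 | 3·3^N - 1 for all N ≥ 0 by induction on N.
For the base case N = 0: h(0) = 2 = 2·(1), so 2 | h(0).
Inductive step: suppose the statement holds for some p ≥ 0, i.e. 2 | h(p). Then
h(p+1) = 3·3^(p+1) - 1 = 3·(3·3^p - 1) + 2 = 3·h(p) + 2. The first term is divisible by 2 by the inductive hypothesis, and 2 is divisible by 2. Hence 2 | h(p+1).
By the principle of mathematical induction, the result holds for all N ≥ 0.
Therefore the largest such d is 2.

d = 2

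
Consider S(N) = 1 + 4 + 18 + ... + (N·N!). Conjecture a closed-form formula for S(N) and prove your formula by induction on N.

S(N) = (N + 1)! - 1

We claim S(N) = (N + 1)! - 1 for all N ≥ 1.
For the base case N = 1: S(1) = 1, and the closed form gives 1. They agree.
Inductive step: assume the claim holds for N = i, so S(i) = (i + 1)! - 1.
Then S(i+1) = S(i) + ((i + 1)(i + 1)!) = ((i + 1)! - 1) + ((i + 1)(i + 1)!).
Simplifying, S(i+1) = ((i+1) + 1)! - 1,
which is the closed form with N = i+1.
This completes the induction.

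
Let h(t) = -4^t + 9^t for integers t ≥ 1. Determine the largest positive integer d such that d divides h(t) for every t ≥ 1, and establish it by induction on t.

Computing the first values: h(1) = 5 and h(2) = 65; gcd(5, 65) = 5, so d ≤ 5.
We prove 5 | -4^t + 9^t for all t ≥ 1 by induction on t.
When t = 1: h(1) = 5 = 5·(1), so 5 | h(1).
Suppose the result is true for t = j, i.e. 5 | h(j). Then
9^{j+1} − 4^{j+1} = 9·9^j − 4·4^j = 9·(9^j − 4^j) + (5)·4^j. The first term is divisible by 5 by the inductive hypothesis, and the second term (5)·4^j is divisible by 5 since 5 | 5. Hence 5 | h(j+1).
By induction, the statement is established for all t ≥ 1.
Therefore the largest such d is 5.

d = 5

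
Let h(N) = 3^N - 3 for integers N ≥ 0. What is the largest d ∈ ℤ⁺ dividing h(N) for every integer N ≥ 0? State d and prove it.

d = 2

Computing the first values: h(0) = -2 and h(1) = 0; gcd(-2, 0) = 2, so d ≤ 2.
We prove 2 | 3^N - 3 for all N ≥ 0 by induction on N.
When N = 0: h(0) = -2 = 2·(-1), so 2 | h(0).
Inductive step: suppose the statement holds for some k ≥ 0, i.e. 2 | h(k). Then
h(k+1) = 3^(k+1) - 3 = 3·(3^k - 3) + 6 = 3·h(k) + 6. The first term is divisible by 2 by the inductive hypothesis, and 6 is divisible by 2. Hence 2 | h(k+1).
Hence, by induction on N, the claim holds for every N ≥ 0.
Therefore the largest such d is 2.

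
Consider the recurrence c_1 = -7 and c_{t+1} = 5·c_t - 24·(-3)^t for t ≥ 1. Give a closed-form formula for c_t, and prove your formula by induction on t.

Computing the first terms: c_1 = -7, c_2 = 37, c_3 = -31. This suggests c_t = -(-3)^(t + 1) + 2·5^(t - 1).
For the base case t = 1: the formula gives -7 = -7 = c_1.
Inductive step: suppose the statement holds for some j ≥ 1, so c_j = -(-3)^(j + 1) + 2·5^(j - 1).
Then c_{j+1} = 5·c_j - 24·(-3)^j = 5·(-(-3)^(j + 1) + 2·5^(j - 1)) - 24·(-3)^j = -(-3)^(j + 2) + 2·5^j = -(-3)^((j+1) + 1) + 2·5^((j+1) - 1),
which is the claimed formula at t = j+1.
By the principle of mathematical induction, the result holds for all t ≥ 1.

c_t = -(-3)^(t + 1) + 2·5^(t - 1)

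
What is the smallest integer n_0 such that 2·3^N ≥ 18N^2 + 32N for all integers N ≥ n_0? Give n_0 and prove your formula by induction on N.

n_0 = 6

At N = 5: 486 < 610, so the inequality fails and n_0 ≥ 6. We prove 2·3^N ≥ 18N^2 + 32N for all N ≥ 6.
For the base case N = 6: 2·3^N = 1458 and 18N^2 + 32N = 840, so 1458 ≥ 840.
Inductive step: assume the claim holds for N = i, so 2·3^i ≥ 18i^2 + 32i.
Then 2·3^(i + 1) = 3·(2·3^i) ≥ 3·(18i^2 + 32i).
Also, for i ≥ 6 we have 3·(18i^2 + 32i) ≥ 18(i+1)^2 + 32(i+1), since 3·(18i^2 + 32i) − (18(i+1)^2 + 32(i+1)) = 36i^2 + 28i - 50, which is nonnegative for all i ≥ 6.
Combining, 2·3^(i + 1) ≥ 18(i+1)^2 + 32(i+1).
By induction, the statement is established for all N ≥ 6.
Hence the smallest such n_0 is 6.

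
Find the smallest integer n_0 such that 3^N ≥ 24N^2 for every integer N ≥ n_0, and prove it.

At N = 6: 729 < 864, so the inequality fails and n_0 ≥ 7. We prove 3^N ≥ 24N^2 for all N ≥ 7.
When N = 7: 3^N = 2187 and 24N^2 = 1176, so 2187 ≥ 1176.
For the inductive step, assume it holds for an arbitrary j ≥ 7, so 3^j ≥ 24j^2.
Then 3^(j + 1) = 3·(3^j) ≥ 3·(24j^2).
Also, for j ≥ 7 we have 3·(24j^2) ≥ 24(j+1)^2, since 3 ≥ (1 + 1/j)^2 for all j ≥ 7.
Combining, 3^(j + 1) ≥ 24(j+1)^2.
Hence, by induction on N, the claim holds for every N ≥ 7.
Hence the smallest such n_0 is 7.

n_0 = 7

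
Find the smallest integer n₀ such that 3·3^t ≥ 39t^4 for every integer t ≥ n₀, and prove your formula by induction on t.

n₀ = 12

At t = 11: 531441 < 570999, so the inequality fails and n₀ ≥ 12. We prove 3·3^t ≥ 39t^4 for all t ≥ 12.
When t = 12: 3·3^t = 1594323 and 39t^4 = 808704, so 1594323 ≥ 808704.
Inductive step: suppose the statement holds for some k ≥ 12, so 3·3^k ≥ 39k^4.
Then 3·3^(k + 1) = 3·(3·3^k) ≥ 3·(39k^4).
Also, for k ≥ 12 we have 3·(39k^4) ≥ 39(k+1)^4, since 3 ≥ (1 + 1/k)^4 for all k ≥ 12.
Combining, 3·3^(k + 1) ≥ 39(k+1)^4.
This completes the induction.
Hence the smallest such n₀ is 12.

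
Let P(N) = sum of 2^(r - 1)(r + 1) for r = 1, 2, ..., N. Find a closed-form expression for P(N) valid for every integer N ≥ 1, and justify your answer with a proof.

P(N) = 2^N·N

We claim P(N) = 2^N·N for all N ≥ 1.
Base step (N = 1): P(1) = 2, and the closed form gives 2. They agree.
For the inductive step, assume it holds for an arbitrary r ≥ 1, so P(r) = 2^r·r.
Then P(r+1) = P(r) + (2^r(r + 2)) = (2^r·r) + (2^r(r + 2)).
Simplifying, P(r+1) = 2^(r + 1)(r + 1) = 2^(r+1)·(r+1),
which is the closed form with N = r+1.
Hence, by induction on N, the claim holds for every N ≥ 1.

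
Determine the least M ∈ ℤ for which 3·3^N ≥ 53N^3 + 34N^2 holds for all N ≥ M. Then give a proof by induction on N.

M = 9

At N = 8: 19683 < 29312, so the inequality fails and M ≥ 9. We prove 3·3^N ≥ 53N^3 + 34N^2 for all N ≥ 9.
Base case (N = 9): 3·3^N = 59049 and 53N^3 + 34N^2 = 41391, so 59049 ≥ 41391.
Inductive step: suppose the statement holds for some i ≥ 9, so 3·3^i ≥ 53i^3 + 34i^2.
Then 3·3^(i + 1) = 3·(3·3^i) ≥ 3·(53i^3 + 34i^2).
Also, for i ≥ 9 we have 3·(53i^3 + 34i^2) ≥ 53(i+1)^3 + 34(i+1)^2, since 3·(53i^3 + 34i^2) − (53(i+1)^3 + 34(i+1)^2) = 106i^3 - 91i^2 - 227i - 87, which is nonnegative for all i ≥ 9.
Combining, 3·3^(i + 1) ≥ 53(i+1)^3 + 34(i+1)^2.
This completes the induction.
Hence the smallest such M is 9.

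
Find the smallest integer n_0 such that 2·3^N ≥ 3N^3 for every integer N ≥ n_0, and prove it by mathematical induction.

At N = 4: 162 < 192, so the inequality fails and n_0 ≥ 5. We prove 2·3^N ≥ 3N^3 for all N ≥ 5.
When N = 5: 2·3^N = 486 and 3N^3 = 375, so 486 ≥ 375.
Suppose the result is true for N = i, so 2·3^i ≥ 3i^3.
Then 2·3^(i + 1) = 3·(2·3^i) ≥ 3·(3i^3).
Also, for i ≥ 5 we have 3·(3i^3) ≥ 3(i+1)^3, since 3 ≥ (1 + 1/i)^3 for all i ≥ 5.
Combining, 2·3^(i + 1) ≥ 3(i+1)^3.
This completes the induction.
Hence the smallest such n_0 is 5.

n_0 = 5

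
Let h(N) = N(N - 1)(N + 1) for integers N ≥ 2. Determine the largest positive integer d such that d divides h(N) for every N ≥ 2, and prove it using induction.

d = 6

Computing the first values: h(2) = 6 and h(3) = 24; gcd(6, 24) = 6, so d ≤ 6.
We prove 6 | N(N - 1)(N + 1) for all N ≥ 2 by induction on N.
Base case (N = 2): h(2) = 6 = 6·(1), so 6 | h(2).
Inductive step: suppose the statement holds for some m ≥ 2, i.e. 6 | h(m). Then
h(m+1) − h(m) = m·(m+1)·(m+2) − (m-1)·m·(m+1) = m·(m+1)·[(m+2) − (m-1)] = 3·m·(m+1). The product of 2 consecutive integers is divisible by (2)! = 2, so h(m+1) − h(m) is divisible by 3·2 = 6. By the inductive hypothesis 6 | h(m), hence 6 | h(m+1).
By the principle of mathematical induction, the result holds for all N ≥ 2.
Therefore the largest such d is 6.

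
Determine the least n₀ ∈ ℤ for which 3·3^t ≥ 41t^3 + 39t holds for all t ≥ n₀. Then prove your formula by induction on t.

n₀ = 9

At t = 8: 19683 < 21304, so the inequality fails and n₀ ≥ 9. We prove 3·3^t ≥ 41t^3 + 39t for all t ≥ 9.
For the base case t = 9: 3·3^t = 59049 and 41t^3 + 39t = 30240, so 59049 ≥ 30240.
Inductive step: assume the claim holds for t = p, so 3·3^p ≥ 41p^3 + 39p.
Then 3·3^(p + 1) = 3·(3·3^p) ≥ 3·(41p^3 + 39p).
Also, for p ≥ 9 we have 3·(41p^3 + 39p) ≥ 41(p+1)^3 + 39(p+1), since 3·(41p^3 + 39p) − (41(p+1)^3 + 39(p+1)) = 82p^3 - 123p^2 - 45p - 80, which is nonnegative for all p ≥ 9.
Combining, 3·3^(p + 1) ≥ 41(p+1)^3 + 39(p+1).
Hence, by induction on t, the claim holds for every t ≥ 9.
Hence the smallest such n₀ is 9.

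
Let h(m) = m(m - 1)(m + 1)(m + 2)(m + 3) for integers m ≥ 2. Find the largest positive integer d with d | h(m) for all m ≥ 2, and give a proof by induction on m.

Computing the first values: h(2) = 120 and h(3) = 720; gcd(120, 720) = 120, so d ≤ 120.
We prove 120 | m(m - 1)(m + 1)(m + 2)(m + 3) for all m ≥ 2 by induction on m.
Base step (m = 2): h(2) = 120 = 120·(1), so 120 | h(2).
For the inductive step, assume it holds for an arbitrary k ≥ 2, i.e. 120 | h(k). Then
h(k+1) − h(k) = k·(k+1)·(k+2)·(k+3)·(k+4) − (k-1)·k·(k+1)·(k+2)·(k+3) = k·(k+1)·(k+2)·(k+3)·[(k+4) − (k-1)] = 5·k·(k+1)·(k+2)·(k+3). The product of 4 consecutive integers is divisible by (4)! = 24, so h(k+1) − h(k) is divisible by 5·24 = 120. By the inductive hypothesis 120 | h(k), hence 120 | h(k+1).
By the principle of mathematical induction, the result holds for all m ≥ 2.
Therefore the largest such d is 120.

d = 120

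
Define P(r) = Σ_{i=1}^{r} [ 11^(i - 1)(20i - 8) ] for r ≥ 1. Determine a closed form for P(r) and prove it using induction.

We claim P(r) = 11^r(2r - 1) + 1 for all r ≥ 1.
When r = 1: P(1) = 12, and the closed form gives 12. They agree.
For the inductive step, assume it holds for an arbitrary i ≥ 1, so P(i) = 11^i(2i - 1) + 1.
Then P(i+1) = P(i) + (11^i(20i + 12)) = (11^i(2i - 1) + 1) + (11^i(20i + 12)).
Simplifying, P(i+1) = 22·11^i·i + 11·11^i + 1 = 11^(i+1)(2(i+1) - 1) + 1,
which is the closed form with r = i+1.
Hence, by induction on r, the claim holds for every r ≥ 1.

P(r) = 11^r(2r - 1) + 1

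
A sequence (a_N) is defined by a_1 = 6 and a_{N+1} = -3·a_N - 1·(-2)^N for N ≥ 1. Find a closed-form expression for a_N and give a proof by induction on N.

a_N = -(-2)^N + 4(-3)^(N - 1)

Computing the first terms: a_1 = 6, a_2 = -16, a_3 = 44. This suggests a_N = -(-2)^N + 4(-3)^(N - 1).
Base case (N = 1): the formula gives 6 = 6 = a_1.
Inductive step: suppose the statement holds for some p ≥ 1, so a_p = -(-2)^p + 4(-3)^(p - 1).
Then a_{p+1} = -3·a_p - 1·(-2)^p = -3·(-(-2)^p + 4(-3)^(p - 1)) - 1·(-2)^p = -(-2)^(p + 1) + 4(-3)^p = -(-2)^(p+1) + 4(-3)^((p+1) - 1),
which is the claimed formula at N = p+1.
By the principle of mathematical induction, the result holds for all N ≥ 1.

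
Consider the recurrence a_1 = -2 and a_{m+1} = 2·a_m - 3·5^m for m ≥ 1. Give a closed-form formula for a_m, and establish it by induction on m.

a_m = 3·2^(m - 1) - 5^m

Computing the first terms: a_1 = -2, a_2 = -19, a_3 = -113. This suggests a_m = 3·2^(m - 1) - 5^m.
Base case (m = 1): the formula gives -2 = -2 = a_1.
Suppose the result is true for m = j, so a_j = 3·2^(j - 1) - 5^j.
Then a_{j+1} = 2·a_j - 3·5^j = 2·(3·2^(j - 1) - 5^j) - 3·5^j = 3·2^j - 5^(j + 1) = 3·2^((j+1) - 1) - 5^(j+1),
which is the claimed formula at m = j+1.
By the principle of mathematical induction, the result holds for all m ≥ 1.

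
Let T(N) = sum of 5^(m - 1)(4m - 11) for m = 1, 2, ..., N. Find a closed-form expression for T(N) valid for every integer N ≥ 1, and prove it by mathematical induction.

We claim T(N) = 5^N(N - 3) + 3 for all N ≥ 1.
Base case (N = 1): T(1) = -7, and the closed form gives -7. They agree.
Inductive step: assume the claim holds for N = m, so T(m) = 5^m(m - 3) + 3.
Then T(m+1) = T(m) + (5^m(4m - 7)) = (5^m(m - 3) + 3) + (5^m(4m - 7)).
Simplifying, T(m+1) = 5·5^m·m - 10·5^m + 3 = 5^(m+1)((m+1) - 3) + 3,
which is the closed form with N = m+1.
This completes the induction.

T(N) = 5^N(N - 3) + 3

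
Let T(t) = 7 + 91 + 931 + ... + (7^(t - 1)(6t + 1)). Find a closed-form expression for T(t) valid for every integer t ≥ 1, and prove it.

T(t) = 7^t·t

We claim T(t) = 7^t·t for all t ≥ 1.
Base case (t = 1): T(1) = 7, and the closed form gives 7. They agree.
For the inductive step, assume it holds for an arbitrary i ≥ 1, so T(i) = 7^i·i.
Then T(i+1) = T(i) + (7^i(6i + 7)) = (7^i·i) + (7^i(6i + 7)).
Simplifying, T(i+1) = 7^(i + 1)(i + 1) = 7^(i+1)·(i+1),
which is the closed form with t = i+1.
This completes the induction.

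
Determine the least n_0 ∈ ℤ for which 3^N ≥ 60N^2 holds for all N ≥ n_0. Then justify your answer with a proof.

n_0 = 8

At N = 7: 2187 < 2940, so the inequality fails and n_0 ≥ 8. We prove 3^N ≥ 60N^2 for all N ≥ 8.
When N = 8: 3^N = 6561 and 60N^2 = 3840, so 6561 ≥ 3840.
Suppose the result is true for N = m, so 3^m ≥ 60m^2.
Then 3^(m + 1) = 3·(3^m) ≥ 3·(60m^2).
Also, for m ≥ 8 we have 3·(60m^2) ≥ 60(m+1)^2, since 3 ≥ (1 + 1/m)^2 for all m ≥ 8.
Combining, 3^(m + 1) ≥ 60(m+1)^2.
By the principle of mathematical induction, the result holds for all N ≥ 8.
Hence the smallest such n_0 is 8.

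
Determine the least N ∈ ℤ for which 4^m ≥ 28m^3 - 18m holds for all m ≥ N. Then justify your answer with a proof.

At m = 6: 4096 < 5940, so the inequality fails and N ≥ 7. We prove 4^m ≥ 28m^3 - 18m for all m ≥ 7.
When m = 7: 4^m = 16384 and 28m^3 - 18m = 9478, so 16384 ≥ 9478.
Inductive step: assume the claim holds for m = i, so 4^i ≥ 28i^3 - 18i.
Then 4^(i + 1) = 4·(4^i) ≥ 4·(28i^3 - 18i).
Also, for i ≥ 7 we have 4·(28i^3 - 18i) ≥ 28(i+1)^3 - 18(i+1), since 4·(28i^3 - 18i) − (28(i+1)^3 - 18(i+1)) = 84i^3 - 84i^2 - 138i - 10, which is nonnegative for all i ≥ 7.
Combining, 4^(i + 1) ≥ 28(i+1)^3 - 18(i+1).
By induction, the statement is established for all m ≥ 7.
Hence the smallest such N is 7.

N = 7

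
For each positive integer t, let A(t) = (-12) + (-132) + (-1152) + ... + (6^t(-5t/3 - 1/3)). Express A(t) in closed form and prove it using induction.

We claim A(t) = -2·6^t·t for all t ≥ 1.
When t = 1: A(1) = -12, and the closed form gives -12. They agree.
Suppose the result is true for t = r, so A(r) = -2·6^r·r.
Then A(r+1) = A(r) + (6^r(-10r - 12)) = (-2·6^r·r) + (6^r(-10r - 12)).
Simplifying, A(r+1) = 12·6^r(-r - 1) = -2·6^(r+1)·(r+1),
which is the closed form with t = r+1.
By the principle of mathematical induction, the result holds for all t ≥ 1.

A(t) = -2·6^t·t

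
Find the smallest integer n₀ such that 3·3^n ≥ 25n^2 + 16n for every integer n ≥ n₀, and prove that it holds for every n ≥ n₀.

At n = 4: 243 < 464, so the inequality fails and n₀ ≥ 5. We prove 3·3^n ≥ 25n^2 + 16n for all n ≥ 5.
Base case (n = 5): 3·3^n = 729 and 25n^2 + 16n = 705, so 729 ≥ 705.
Suppose the result is true for n = i, so 3·3^i ≥ 25i^2 + 16i.
Then 3·3^(i + 1) = 3·(3·3^i) ≥ 3·(25i^2 + 16i).
Also, for i ≥ 5 we have 3·(25i^2 + 16i) ≥ 25(i+1)^2 + 16(i+1), since 3·(25i^2 + 16i) − (25(i+1)^2 + 16(i+1)) = 50i^2 - 18i - 41, which is nonnegative for all i ≥ 5.
Combining, 3·3^(i + 1) ≥ 25(i+1)^2 + 16(i+1).
By induction, the statement is established for all n ≥ 5.
Hence the smallest such n₀ is 5.

n₀ = 5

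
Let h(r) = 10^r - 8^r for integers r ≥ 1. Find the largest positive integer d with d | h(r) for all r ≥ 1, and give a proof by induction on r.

Computing the first values: h(1) = 2 and h(2) = 36; gcd(2, 36) = 2, so d ≤ 2.
We prove 2 | 10^r - 8^r for all r ≥ 1 by induction on r.
Base step (r = 1): h(1) = 2 = 2·(1), so 2 | h(1).
For the inductive step, assume it holds for an arbitrary i ≥ 1, i.e. 2 | h(i). Then
10^{i+1} − 8^{i+1} = 10·10^i − 8·8^i = 10·(10^i − 8^i) + (2)·8^i. The first term is divisible by 2 by the inductive hypothesis, and the second term (2)·8^i is divisible by 2 since 2 | 2. Hence 2 | h(i+1).
By induction, the statement is established for all r ≥ 1.
Therefore the largest such d is 2.

d = 2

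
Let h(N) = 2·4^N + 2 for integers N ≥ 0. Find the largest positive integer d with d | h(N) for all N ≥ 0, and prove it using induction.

Computing the first values: h(0) = 4 and h(1) = 10; gcd(4, 10) = 2, so d ≤ 2.
We prove 2 | 2·4^N + 2 for all N ≥ 0 by induction on N.
Base case (N = 0): h(0) = 4 = 2·(2), so 2 | h(0).
Inductive step: suppose the statement holds for some r ≥ 0, i.e. 2 | h(r). Then
h(r+1) = 2·4^(r+1) + 2 = 4·(2·4^r + 2) - 6 = 4·h(r) - 6. The first term is divisible by 2 by the inductive hypothesis, and -6 is divisible by 2. Hence 2 | h(r+1).
By induction, the statement is established for all N ≥ 0.
Therefore the largest such d is 2.

d = 2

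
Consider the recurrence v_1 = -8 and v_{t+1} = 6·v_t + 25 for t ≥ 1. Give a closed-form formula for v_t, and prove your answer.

v_t = -3·6^(t - 1) - 5

Computing the first terms: v_1 = -8, v_2 = -23, v_3 = -113. This suggests v_t = -3·6^(t - 1) - 5.
When t = 1: the formula gives -8 = -8 = v_1.
For the inductive step, assume it holds for an arbitrary j ≥ 1, so v_j = -3·6^(j - 1) - 5.
Then v_{j+1} = 6·v_j + 25 = 6·(-3·6^(j - 1) - 5) + 25 = -3·6^j - 5 = -3·6^((j+1) - 1) - 5,
which is the claimed formula at t = j+1.
This completes the induction.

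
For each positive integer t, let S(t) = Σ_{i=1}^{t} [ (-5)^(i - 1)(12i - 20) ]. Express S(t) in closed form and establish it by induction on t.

We claim S(t) = (-5)^t(-2t + 3) - 3 for all t ≥ 1.
For the base case t = 1: S(1) = -8, and the closed form gives -8. They agree.
Inductive step: assume the claim holds for t = i, so S(i) = (-5)^i(-2i + 3) - 3.
Then S(i+1) = S(i) + ((-5)^i(12i - 8)) = ((-5)^i(-2i + 3) - 3) + ((-5)^i(12i - 8)).
Simplifying, S(i+1) = 10(-5)^i·i - 5(-5)^i - 3 = (-5)^(i+1)(-2(i+1) + 3) - 3,
which is the closed form with t = i+1.
By induction, the statement is established for all t ≥ 1.

S(t) = (-5)^t(-2t + 3) - 3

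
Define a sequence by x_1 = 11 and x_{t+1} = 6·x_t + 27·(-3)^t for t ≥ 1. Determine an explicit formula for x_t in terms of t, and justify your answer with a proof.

x_t = (-3)^(t + 1) + 2·6^(t - 1)

Computing the first terms: x_1 = 11, x_2 = -15, x_3 = 153. This suggests x_t = (-3)^(t + 1) + 2·6^(t - 1).
When t = 1: the formula gives 11 = 11 = x_1.
For the inductive step, assume it holds for an arbitrary m ≥ 1, so x_m = (-3)^(m + 1) + 2·6^(m - 1).
Then x_{m+1} = 6·x_m + 27·(-3)^m = 6·((-3)^(m + 1) + 2·6^(m - 1)) + 27·(-3)^m = (-3)^(m + 2) + 2·6^m = (-3)^((m+1) + 1) + 2·6^((m+1) - 1),
which is the claimed formula at t = m+1.
Hence, by induction on t, the claim holds for every t ≥ 1.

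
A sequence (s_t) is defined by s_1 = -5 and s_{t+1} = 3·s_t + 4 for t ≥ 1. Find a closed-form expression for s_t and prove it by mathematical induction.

Computing the first terms: s_1 = -5, s_2 = -11, s_3 = -29. This suggests s_t = -3^t - 2.
Base case (t = 1): the formula gives -5 = -5 = s_1.
For the inductive step, assume it holds for an arbitrary i ≥ 1, so s_i = -3^i - 2.
Then s_{i+1} = 3·s_i + 4 = 3·(-3^i - 2) + 4 = -3^(i + 1) - 2,
which is the claimed formula at t = i+1.
This completes the induction.

s_t = -3^t - 2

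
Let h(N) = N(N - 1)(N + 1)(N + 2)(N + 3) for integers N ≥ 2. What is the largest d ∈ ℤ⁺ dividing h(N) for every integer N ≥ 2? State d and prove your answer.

Computing the first values: h(2) = 120 and h(3) = 720; gcd(120, 720) = 120, so d ≤ 120.
We prove 120 | N(N - 1)(N + 1)(N + 2)(N + 3) for all N ≥ 2 by induction on N.
Base step (N = 2): h(2) = 120 = 120·(1), so 120 | h(2).
Inductive step: suppose the statement holds for some j ≥ 2, i.e. 120 | h(j). Then
h(j+1) − h(j) = j·(j+1)·(j+2)·(j+3)·(j+4) − (j-1)·j·(j+1)·(j+2)·(j+3) = j·(j+1)·(j+2)·(j+3)·[(j+4) − (j-1)] = 5·j·(j+1)·(j+2)·(j+3). The product of 4 consecutive integers is divisible by (4)! = 24, so h(j+1) − h(j) is divisible by 5·24 = 120. By the inductive hypothesis 120 | h(j), hence 120 | h(j+1).
By induction, the statement is established for all N ≥ 2.
Therefore the largest such d is 120.

d = 120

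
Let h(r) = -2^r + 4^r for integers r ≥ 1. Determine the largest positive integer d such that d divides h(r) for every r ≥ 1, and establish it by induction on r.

Computing the first values: h(1) = 2 and h(2) = 12; gcd(2, 12) = 2, so d ≤ 2.
We prove 2 | -2^r + 4^r for all r ≥ 1 by induction on r.
When r = 1: h(1) = 2 = 2·(1), so 2 | h(1).
Inductive step: suppose the statement holds for some p ≥ 1, i.e. 2 | h(p). Then
4^{p+1} − 2^{p+1} = 4·4^p − 2·2^p = 4·(4^p − 2^p) + (2)·2^p. The first term is divisible by 2 by the inductive hypothesis, and the second term (2)·2^p is divisible by 2 since 2 | 2. Hence 2 | h(p+1).
This completes the induction.
Therefore the largest such d is 2.

d = 2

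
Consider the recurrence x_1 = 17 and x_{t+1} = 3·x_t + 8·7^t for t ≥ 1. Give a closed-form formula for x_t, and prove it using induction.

Computing the first terms: x_1 = 17, x_2 = 107, x_3 = 713. This suggests x_t = 3^t + 2·7^t.
For the base case t = 1: the formula gives 17 = 17 = x_1.
For the inductive step, assume it holds for an arbitrary m ≥ 1, so x_m = 3^m + 2·7^m.
Then x_{m+1} = 3·x_m + 8·7^m = 3·(3^m + 2·7^m) + 8·7^m = 3^(m + 1) + 2·7^(m + 1),
which is the claimed formula at t = m+1.
By the principle of mathematical induction, the result holds for all t ≥ 1.

x_t = 3^t + 2·7^t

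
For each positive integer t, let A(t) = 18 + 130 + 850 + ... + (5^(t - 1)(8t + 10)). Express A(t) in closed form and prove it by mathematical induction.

A(t) = 2·5^t(t + 1) - 2

We claim A(t) = 2·5^t(t + 1) - 2 for all t ≥ 1.
Base case (t = 1): A(1) = 18, and the closed form gives 18. They agree.
Suppose the result is true for t = i, so A(i) = 2·5^i(i + 1) - 2.
Then A(i+1) = A(i) + (5^i(8i + 18)) = (2·5^i(i + 1) - 2) + (5^i(8i + 18)).
Simplifying, A(i+1) = 10·5^i·i + 20·5^i - 2 = 2·5^(i+1)((i+1) + 1) - 2,
which is the closed form with t = i+1.
Hence, by induction on t, the claim holds for every t ≥ 1.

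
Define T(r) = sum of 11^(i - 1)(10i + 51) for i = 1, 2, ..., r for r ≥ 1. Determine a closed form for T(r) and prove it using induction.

We claim T(r) = 11^r(r + 5) - 5 for all r ≥ 1.
For the base case r = 1: T(1) = 61, and the closed form gives 61. They agree.
Inductive step: suppose the statement holds for some i ≥ 1, so T(i) = 11^i(i + 5) - 5.
Then T(i+1) = T(i) + (11^i(10i + 61)) = (11^i(i + 5) - 5) + (11^i(10i + 61)).
Simplifying, T(i+1) = 11·11^i·i + 66·11^i - 5 = 11^(i+1)((i+1) + 5) - 5,
which is the closed form with r = i+1.
Hence, by induction on r, the claim holds for every r ≥ 1.

T(r) = 11^r(r + 5) - 5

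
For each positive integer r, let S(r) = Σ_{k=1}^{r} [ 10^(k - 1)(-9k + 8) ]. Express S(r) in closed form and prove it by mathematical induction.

We claim S(r) = 10^r(-r + 1) - 1 for all r ≥ 1.
For the base case r = 1: S(1) = -1, and the closed form gives -1. They agree.
Suppose the result is true for r = k, so S(k) = 10^k(-k + 1) - 1.
Then S(k+1) = S(k) + (10^k(-9k - 1)) = (10^k(-k + 1) - 1) + (10^k(-9k - 1)).
Simplifying, S(k+1) = -10·10^k·k - 1 = 10^(k+1)(-(k+1) + 1) - 1,
which is the closed form with r = k+1.
By the principle of mathematical induction, the result holds for all r ≥ 1.

S(r) = 10^r(-r + 1) - 1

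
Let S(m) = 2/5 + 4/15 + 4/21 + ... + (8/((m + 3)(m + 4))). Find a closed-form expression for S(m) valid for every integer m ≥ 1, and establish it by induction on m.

We claim S(m) = 2m/(m + 4) for all m ≥ 1.
When m = 1: S(1) = 2/5, and the closed form gives 2/5. They agree.
For the inductive step, assume it holds for an arbitrary k ≥ 1, so S(k) = 2k/(k + 4).
Then S(k+1) = S(k) + (8/((k + 4)(k + 5))) = (2k/(k + 4)) + (8/((k + 4)(k + 5))).
Simplifying, S(k+1) = 2(k + 1)/(k + 5) = 2(k+1)/((k+1) + 4),
which is the closed form with m = k+1.
Hence, by induction on m, the claim holds for every m ≥ 1.

S(m) = 2m/(m + 4)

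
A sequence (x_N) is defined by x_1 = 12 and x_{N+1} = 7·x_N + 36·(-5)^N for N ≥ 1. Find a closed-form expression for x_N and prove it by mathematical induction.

Computing the first terms: x_1 = 12, x_2 = -96, x_3 = 228. This suggests x_N = -3(-5)^N - 3·7^(N - 1).
When N = 1: the formula gives 12 = 12 = x_1.
Suppose the result is true for N = j, so x_j = -3(-5)^j - 3·7^(j - 1).
Then x_{j+1} = 7·x_j + 36·(-5)^j = 7·(-3(-5)^j - 3·7^(j - 1)) + 36·(-5)^j = -3(-5)^(j + 1) - 3·7^j = -3(-5)^(j+1) - 3·7^((j+1) - 1),
which is the claimed formula at N = j+1.
By the principle of mathematical induction, the result holds for all N ≥ 1.

x_N = -3(-5)^N - 3·7^(N - 1)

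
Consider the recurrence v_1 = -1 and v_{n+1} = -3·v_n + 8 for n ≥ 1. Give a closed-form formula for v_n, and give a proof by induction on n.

Computing the first terms: v_1 = -1, v_2 = 11, v_3 = -25. This suggests v_n = (-3)^n + 2.
Base case (n = 1): the formula gives -1 = -1 = v_1.
Inductive step: suppose the statement holds for some m ≥ 1, so v_m = (-3)^m + 2.
Then v_{m+1} = -3·v_m + 8 = -3·((-3)^m + 2) + 8 = (-3)^(m + 1) + 2,
which is the claimed formula at n = m+1.
This completes the induction.

v_n = (-3)^n + 2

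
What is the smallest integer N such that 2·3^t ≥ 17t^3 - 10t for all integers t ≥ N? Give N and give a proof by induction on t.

At t = 7: 4374 < 5761, so the inequality fails and N ≥ 8. We prove 2·3^t ≥ 17t^3 - 10t for all t ≥ 8.
When t = 8: 2·3^t = 13122 and 17t^3 - 10t = 8624, so 13122 ≥ 8624.
For the inductive step, assume it holds for an arbitrary p ≥ 8, so 2·3^p ≥ 17p^3 - 10p.
Then 2·3^(p + 1) = 3·(2·3^p) ≥ 3·(17p^3 - 10p).
Also, for p ≥ 8 we have 3·(17p^3 - 10p) ≥ 17(p+1)^3 - 10(p+1), since 3·(17p^3 - 10p) − (17(p+1)^3 - 10(p+1)) = 34p^3 - 51p^2 - 71p - 7, which is nonnegative for all p ≥ 8.
Combining, 2·3^(p + 1) ≥ 17(p+1)^3 - 10(p+1).
This completes the induction.
Hence the smallest such N is 8.

N = 8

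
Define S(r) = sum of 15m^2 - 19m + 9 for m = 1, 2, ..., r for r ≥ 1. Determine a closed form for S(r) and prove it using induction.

S(r) = r(5r^2 - 2r + 2)

We claim S(r) = r(5r^2 - 2r + 2) for all r ≥ 1.
When r = 1: S(1) = 5, and the closed form gives 5. They agree.
Suppose the result is true for r = m, so S(m) = m(5m^2 - 2m + 2).
Then S(m+1) = S(m) + (15m^2 + 11m + 5) = (m(5m^2 - 2m + 2)) + (15m^2 + 11m + 5).
Simplifying, S(m+1) = (m + 1)(5m^2 + 8m + 5) = (m+1)(5(m+1)^2 - 2(m+1) + 2),
which is the closed form with r = m+1.
This completes the induction.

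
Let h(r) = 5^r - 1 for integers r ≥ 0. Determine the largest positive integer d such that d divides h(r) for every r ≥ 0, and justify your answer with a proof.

d = 4

Computing the first values: h(0) = 0 and h(1) = 4; gcd(0, 4) = 4, so d ≤ 4.
We prove 4 | 5^r - 1 for all r ≥ 0 by induction on r.
When r = 0: h(0) = 0 = 4·(0), so 4 | h(0).
For the inductive step, assume it holds for an arbitrary j ≥ 0, i.e. 4 | h(j). Then
h(j+1) = 5^(j+1) - 1 = 5·(5^j - 1) + 4 = 5·h(j) + 4. The first term is divisible by 4 by the inductive hypothesis, and 4 is divisible by 4. Hence 4 | h(j+1).
By induction, the statement is established for all r ≥ 0.
Therefore the largest such d is 4.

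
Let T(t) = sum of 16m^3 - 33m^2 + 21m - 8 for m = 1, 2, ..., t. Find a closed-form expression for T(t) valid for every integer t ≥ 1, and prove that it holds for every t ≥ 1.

We claim T(t) = t(4t^3 - 3t^2 - 2t - 3) for all t ≥ 1.
When t = 1: T(1) = -4, and the closed form gives -4. They agree.
Inductive step: assume the claim holds for t = m, so T(m) = m(4m^3 - 3m^2 - 2m - 3).
Then T(m+1) = T(m) + (16m^3 + 15m^2 + 3m - 4) = (m(4m^3 - 3m^2 - 2m - 3)) + (16m^3 + 15m^2 + 3m - 4).
Simplifying, T(m+1) = (m + 1)(4m^3 + 9m^2 + 4m - 4) = (m+1)(4(m+1)^3 - 3(m+1)^2 - 2(m+1) - 3),
which is the closed form with t = m+1.
Hence, by induction on t, the claim holds for every t ≥ 1.

T(t) = t(4t^3 - 3t^2 - 2t - 3)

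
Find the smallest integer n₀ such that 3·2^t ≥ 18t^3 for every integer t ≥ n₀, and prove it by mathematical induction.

n₀ = 15

At t = 14: 49152 < 49392, so the inequality fails and n₀ ≥ 15. We prove 3·2^t ≥ 18t^3 for all t ≥ 15.
When t = 15: 3·2^t = 98304 and 18t^3 = 60750, so 98304 ≥ 60750.
Inductive step: suppose the statement holds for some p ≥ 15, so 3·2^p ≥ 18p^3.
Then 3·2^(p + 1) = 2·(3·2^p) ≥ 2·(18p^3).
Also, for p ≥ 15 we have 2·(18p^3) ≥ 18(p+1)^3, since 2 ≥ (1 + 1/p)^3 for all p ≥ 15.
Combining, 3·2^(p + 1) ≥ 18(p+1)^3.
This completes the induction.
Hence the smallest such n₀ is 15.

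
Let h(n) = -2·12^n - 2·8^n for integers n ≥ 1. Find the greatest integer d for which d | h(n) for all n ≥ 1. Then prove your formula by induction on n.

Computing the first values: h(1) = -40 and h(2) = -416; gcd(-40, -416) = 8, so d ≤ 8.
We prove 8 | -2·12^n - 2·8^n for all n ≥ 1 by induction on n.
For the base case n = 1: h(1) = -40 = 8·(-5), so 8 | h(1).
Inductive step: suppose the statement holds for some i ≥ 1, i.e. 8 | h(i). Then
h(i+1) − 12·h(i) = (-2·12^(i+1) - 2·8^(i+1)) − 12·(-2·12^i - 2·8^i) = (-2)·8^i·(8 − 12) = (8)·8^i. Since 8 | h(i) by the inductive hypothesis, 8 | 12·h(i); and 8 | 8 since 8 = 8·1. Therefore 8 | h(i+1).
This completes the induction.
Therefore the largest such d is 8.

d = 8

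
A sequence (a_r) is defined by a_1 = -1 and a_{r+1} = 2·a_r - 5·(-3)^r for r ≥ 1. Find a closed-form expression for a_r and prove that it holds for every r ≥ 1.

a_r = (-3)^r + 2^r

Computing the first terms: a_1 = -1, a_2 = 13, a_3 = -19. This suggests a_r = (-3)^r + 2^r.
For the base case r = 1: the formula gives -1 = -1 = a_1.
Suppose the result is true for r = p, so a_p = (-3)^p + 2^p.
Then a_{p+1} = 2·a_p - 5·(-3)^p = 2·((-3)^p + 2^p) - 5·(-3)^p = (-3)^(p + 1) + 2^(p + 1),
which is the claimed formula at r = p+1.
By induction, the statement is established for all r ≥ 1.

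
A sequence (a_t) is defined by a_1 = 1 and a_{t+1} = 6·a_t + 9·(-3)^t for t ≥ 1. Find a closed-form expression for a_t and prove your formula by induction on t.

a_t = -(-3)^t - 2·6^(t - 1)

Computing the first terms: a_1 = 1, a_2 = -21, a_3 = -45. This suggests a_t = -(-3)^t - 2·6^(t - 1).
For the base case t = 1: the formula gives 1 = 1 = a_1.
Suppose the result is true for t = i, so a_i = -(-3)^i - 2·6^(i - 1).
Then a_{i+1} = 6·a_i + 9·(-3)^i = 6·(-(-3)^i - 2·6^(i - 1)) + 9·(-3)^i = -(-3)^(i + 1) - 2·6^i = -(-3)^(i+1) - 2·6^((i+1) - 1),
which is the claimed formula at t = i+1.
This completes the induction.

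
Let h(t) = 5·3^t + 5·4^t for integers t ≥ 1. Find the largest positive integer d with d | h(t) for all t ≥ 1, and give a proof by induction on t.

Computing the first values: h(1) = 35 and h(2) = 125; gcd(35, 125) = 5, so d ≤ 5.
We prove 5 | 5·3^t + 5·4^t for all t ≥ 1 by induction on t.
When t = 1: h(1) = 35 = 5·(7), so 5 | h(1).
Inductive step: suppose the statement holds for some j ≥ 1, i.e. 5 | h(j). Then
h(j+1) − 4·h(j) = (5·3^(j+1) + 5·4^(j+1)) − 4·(5·3^j + 5·4^j) = (5)·3^j·(3 − 4) = (-5)·3^j. Since 5 | h(j) by the inductive hypothesis, 5 | 4·h(j); and 5 | -5 since -5 = 5·-1. Therefore 5 | h(j+1).
By the principle of mathematical induction, the result holds for all t ≥ 1.
Therefore the largest such d is 5.

d = 5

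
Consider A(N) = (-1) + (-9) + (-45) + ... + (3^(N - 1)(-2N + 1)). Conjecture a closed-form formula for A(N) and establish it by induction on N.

We claim A(N) = 3^N(-N + 1) - 1 for all N ≥ 1.
For the base case N = 1: A(1) = -1, and the closed form gives -1. They agree.
Inductive step: assume the claim holds for N = p, so A(p) = 3^p(-p + 1) - 1.
Then A(p+1) = A(p) + (3^p(-2p - 1)) = (3^p(-p + 1) - 1) + (3^p(-2p - 1)).
Simplifying, A(p+1) = -3·3^p·p - 1 = 3^(p+1)(-(p+1) + 1) - 1,
which is the closed form with N = p+1.
This completes the induction.

A(N) = 3^N(-N + 1) - 1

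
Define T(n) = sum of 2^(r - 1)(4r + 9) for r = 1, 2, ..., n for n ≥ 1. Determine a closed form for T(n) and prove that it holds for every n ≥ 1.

T(n) = 2^n(4n + 5) - 5

We claim T(n) = 2^n(4n + 5) - 5 for all n ≥ 1.
When n = 1: T(1) = 13, and the closed form gives 13. They agree.
Suppose the result is true for n = r, so T(r) = 2^r(4r + 5) - 5.
Then T(r+1) = T(r) + (2^r(4r + 13)) = (2^r(4r + 5) - 5) + (2^r(4r + 13)).
Simplifying, T(r+1) = 8·2^r·r + 18·2^r - 5 = 2^(r+1)(4(r+1) + 5) - 5,
which is the closed form with n = r+1.
By the principle of mathematical induction, the result holds for all n ≥ 1.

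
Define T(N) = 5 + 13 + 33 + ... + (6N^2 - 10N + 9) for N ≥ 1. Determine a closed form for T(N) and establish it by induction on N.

We claim T(N) = N(2N^2 - 2N + 5) for all N ≥ 1.
Base case (N = 1): T(1) = 5, and the closed form gives 5. They agree.
Inductive step: suppose the statement holds for some i ≥ 1, so T(i) = i(2i^2 - 2i + 5).
Then T(i+1) = T(i) + (6i^2 + 2i + 5) = (i(2i^2 - 2i + 5)) + (6i^2 + 2i + 5).
Simplifying, T(i+1) = (i + 1)(2i^2 + 2i + 5) = (i+1)(2(i+1)^2 - 2(i+1) + 5),
which is the closed form with N = i+1.
By induction, the statement is established for all N ≥ 1.

T(N) = N(2N^2 - 2N + 5)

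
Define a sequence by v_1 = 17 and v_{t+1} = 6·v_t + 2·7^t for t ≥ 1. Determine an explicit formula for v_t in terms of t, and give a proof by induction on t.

Computing the first terms: v_1 = 17, v_2 = 116, v_3 = 794. This suggests v_t = 3·6^(t - 1) + 2·7^t.
Base case (t = 1): the formula gives 17 = 17 = v_1.
Inductive step: assume the claim holds for t = r, so v_r = 3·6^(r - 1) + 2·7^r.
Then v_{r+1} = 6·v_r + 2·7^r = 6·(3·6^(r - 1) + 2·7^r) + 2·7^r = 3·6^r + 2·7^(r + 1) = 3·6^((r+1) - 1) + 2·7^(r+1),
which is the claimed formula at t = r+1.
Hence, by induction on t, the claim holds for every t ≥ 1.

v_t = 3·6^(t - 1) + 2·7^t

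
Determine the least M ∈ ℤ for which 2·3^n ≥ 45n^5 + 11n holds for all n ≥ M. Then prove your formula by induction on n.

At n = 15: 28697814 < 34172040, so the inequality fails and M ≥ 16. We prove 2·3^n ≥ 45n^5 + 11n for all n ≥ 16.
When n = 16: 2·3^n = 86093442 and 45n^5 + 11n = 47186096, so 86093442 ≥ 47186096.
Suppose the result is true for n = i, so 2·3^i ≥ 45i^5 + 11i.
Then 2·3^(i + 1) = 3·(2·3^i) ≥ 3·(45i^5 + 11i).
Also, for i ≥ 16 we have 3·(45i^5 + 11i) ≥ 45(i+1)^5 + 11(i+1), since 3·(45i^5 + 11i) − (45(i+1)^5 + 11(i+1)) = 90i^5 - 225i^4 - 450i^3 - 450i^2 - 203i - 56, which is nonnegative for all i ≥ 16.
Combining, 2·3^(i + 1) ≥ 45(i+1)^5 + 11(i+1).
Hence, by induction on n, the claim holds for every n ≥ 16.
Hence the smallest such M is 16.

M = 16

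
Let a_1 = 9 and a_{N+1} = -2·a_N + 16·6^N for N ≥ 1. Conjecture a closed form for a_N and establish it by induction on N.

a_N = -3(-2)^(N - 1) + 2·6^N

Computing the first terms: a_1 = 9, a_2 = 78, a_3 = 420. This suggests a_N = -3(-2)^(N - 1) + 2·6^N.
Base step (N = 1): the formula gives 9 = 9 = a_1.
Suppose the result is true for N = p, so a_p = -3(-2)^(p - 1) + 2·6^p.
Then a_{p+1} = -2·a_p + 16·6^p = -2·(-3(-2)^(p - 1) + 2·6^p) + 16·6^p = -3(-2)^p + 2·6^(p + 1) = -3(-2)^((p+1) - 1) + 2·6^(p+1),
which is the claimed formula at N = p+1.
Hence, by induction on N, the claim holds for every N ≥ 1.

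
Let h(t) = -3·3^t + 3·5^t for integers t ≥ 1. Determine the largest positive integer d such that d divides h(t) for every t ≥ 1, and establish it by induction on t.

d = 6

Computing the first values: h(1) = 6 and h(2) = 48; gcd(6, 48) = 6, so d ≤ 6.
We prove 6 | -3·3^t + 3·5^t for all t ≥ 1 by induction on t.
Base step (t = 1): h(1) = 6 = 6·(1), so 6 | h(1).
Inductive step: suppose the statement holds for some k ≥ 1, i.e. 6 | h(k). Then
h(k+1) − 5·h(k) = (-3·3^(k+1) + 3·5^(k+1)) − 5·(-3·3^k + 3·5^k) = (-3)·3^k·(3 − 5) = (6)·3^k. Since 6 | h(k) by the inductive hypothesis, 6 | 5·h(k); and 6 | 6 since 6 = 6·1. Therefore 6 | h(k+1).
By the principle of mathematical induction, the result holds for all t ≥ 1.
Therefore the largest such d is 6.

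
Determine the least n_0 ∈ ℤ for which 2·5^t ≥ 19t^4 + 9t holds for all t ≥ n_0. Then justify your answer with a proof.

n_0 = 6

At t = 5: 6250 < 11920, so the inequality fails and n_0 ≥ 6. We prove 2·5^t ≥ 19t^4 + 9t for all t ≥ 6.
Base step (t = 6): 2·5^t = 31250 and 19t^4 + 9t = 24678, so 31250 ≥ 24678.
For the inductive step, assume it holds for an arbitrary k ≥ 6, so 2·5^k ≥ 19k^4 + 9k.
Then 2·5^(k + 1) = 5·(2·5^k) ≥ 5·(19k^4 + 9k).
Also, for k ≥ 6 we have 5·(19k^4 + 9k) ≥ 19(k+1)^4 + 9(k+1), since 5·(19k^4 + 9k) − (19(k+1)^4 + 9(k+1)) = 76k^4 - 76k^3 - 114k^2 - 40k - 28, which is nonnegative for all k ≥ 6.
Combining, 2·5^(k + 1) ≥ 19(k+1)^4 + 9(k+1).
By induction, the statement is established for all t ≥ 6.
Hence the smallest such n_0 is 6.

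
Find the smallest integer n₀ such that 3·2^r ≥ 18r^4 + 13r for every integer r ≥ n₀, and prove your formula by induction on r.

At r = 19: 1572864 < 2346025, so the inequality fails and n₀ ≥ 20. We prove 3·2^r ≥ 18r^4 + 13r for all r ≥ 20.
Base step (r = 20): 3·2^r = 3145728 and 18r^4 + 13r = 2880260, so 3145728 ≥ 2880260.
Inductive step: assume the claim holds for r = i, so 3·2^i ≥ 18i^4 + 13i.
Then 3·2^(i + 1) = 2·(3·2^i) ≥ 2·(18i^4 + 13i).
Also, for i ≥ 20 we have 2·(18i^4 + 13i) ≥ 18(i+1)^4 + 13(i+1), since 2·(18i^4 + 13i) − (18(i+1)^4 + 13(i+1)) = 18i^4 - 72i^3 - 108i^2 - 59i - 31, which is nonnegative for all i ≥ 20.
Combining, 3·2^(i + 1) ≥ 18(i+1)^4 + 13(i+1).
This completes the induction.
Hence the smallest such n₀ is 20.

n₀ = 20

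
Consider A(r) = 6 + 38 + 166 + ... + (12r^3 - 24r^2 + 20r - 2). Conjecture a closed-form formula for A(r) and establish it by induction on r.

A(r) = r(3r^3 - 2r^2 + r + 4)

We claim A(r) = r(3r^3 - 2r^2 + r + 4) for all r ≥ 1.
When r = 1: A(1) = 6, and the closed form gives 6. They agree.
Suppose the result is true for r = k, so A(k) = k(3k^3 - 2k^2 + k + 4).
Then A(k+1) = A(k) + (12k^3 + 12k^2 + 8k + 6) = (k(3k^3 - 2k^2 + k + 4)) + (12k^3 + 12k^2 + 8k + 6).
Simplifying, A(k+1) = (k + 1)(3k^3 + 7k^2 + 6k + 6) = (k+1)(3(k+1)^3 - 2(k+1)^2 + (k+1) + 4),
which is the closed form with r = k+1.
This completes the induction.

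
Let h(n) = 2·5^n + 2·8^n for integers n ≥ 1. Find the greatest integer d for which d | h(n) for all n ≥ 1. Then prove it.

d = 2

Computing the first values: h(1) = 26 and h(2) = 178; gcd(26, 178) = 2, so d ≤ 2.
We prove 2 | 2·5^n + 2·8^n for all n ≥ 1 by induction on n.
When n = 1: h(1) = 26 = 2·(13), so 2 | h(1).
For the inductive step, assume it holds for an arbitrary j ≥ 1, i.e. 2 | h(j). Then
h(j+1) − 8·h(j) = (2·5^(j+1) + 2·8^(j+1)) − 8·(2·5^j + 2·8^j) = (2)·5^j·(5 − 8) = (-6)·5^j. Since 2 | h(j) by the inductive hypothesis, 2 | 8·h(j); and 2 | -6 since -6 = 2·-3. Therefore 2 | h(j+1).
By the principle of mathematical induction, the result holds for all n ≥ 1.
Therefore the largest such d is 2.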